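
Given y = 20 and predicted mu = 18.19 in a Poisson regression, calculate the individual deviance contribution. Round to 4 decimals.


y/mu = 20/18.19 = 1.099505 (approx.), and ln(20/18.19) = 0.094860.
y * ln(y/mu) = 20 * 0.094860 = 1.897200.
y - mu = 1.81.
D = 2 * (1.897200 - 1.81) = 0.174400, which rounds to 0.1744.

0.1744


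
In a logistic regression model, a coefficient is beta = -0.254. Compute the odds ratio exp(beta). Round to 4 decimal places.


exp(-0.254) = 0.7757.
So the odds ratio is 0.7757.

0.7757


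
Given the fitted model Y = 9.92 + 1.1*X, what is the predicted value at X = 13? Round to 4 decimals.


Substitute X = 13 into the equation:
Y = 9.92 + 1.1 * 13 = 9.92 + 14.3000 = 24.2200.

24.2200


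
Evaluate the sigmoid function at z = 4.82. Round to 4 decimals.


First, exp(-4.8200) = 0.0081.
Then sigma(z) = 1/(1 + 0.0081) = 0.9920.

0.9920


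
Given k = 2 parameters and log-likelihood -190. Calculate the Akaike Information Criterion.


Compute:
2k = 2*2 = 4.
-2*loglik = -2*(-190) = 380.
AIC = 4 + 380 = 384.

384


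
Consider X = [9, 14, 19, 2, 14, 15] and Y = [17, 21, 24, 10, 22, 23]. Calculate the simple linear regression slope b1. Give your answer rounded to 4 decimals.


First compute the means: xbar = 12.1667, ybar = 19.5000.
Then S_xx = sum((xi - xbar)^2) = 174.8333.
S_xy = sum((xi - xbar)(yi - ybar)) = 152.5000.
b1 = S_xy / S_xx = 152.5000 / 174.8333 = 0.8723.

0.8723


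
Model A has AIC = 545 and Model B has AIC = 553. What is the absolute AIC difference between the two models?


|AIC_A - AIC_B| = |545 - 553| = 8.
Model A is preferred (lower AIC).

8


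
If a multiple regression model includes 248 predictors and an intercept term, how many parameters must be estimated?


Total coefficients = number of predictors + 1 (for the intercept).
= 248 + 1 = 249.

249


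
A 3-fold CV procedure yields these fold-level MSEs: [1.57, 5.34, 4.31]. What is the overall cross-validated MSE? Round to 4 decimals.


Add all fold MSEs: 11.2200.
Divide by k = 3: 11.2200/3 = 3.7400.

3.7400


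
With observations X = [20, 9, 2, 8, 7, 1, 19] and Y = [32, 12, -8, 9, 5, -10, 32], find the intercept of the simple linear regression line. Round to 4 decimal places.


First find the slope: b1 = 2.2449.
Means: xbar = 9.4286, ybar = 10.2857.
b0 = ybar - b1 * xbar = 10.2857 - 2.2449 * 9.4286 = -10.8807.

-10.8807


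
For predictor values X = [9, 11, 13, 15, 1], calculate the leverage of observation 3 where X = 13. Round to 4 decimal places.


Compute xbar = 9.8000 with n = 5 observations.
SXX = 116.8000.
Leverage = 1/5 + (13 - 9.8000)^2/116.8000 = 0.2877.

0.2877


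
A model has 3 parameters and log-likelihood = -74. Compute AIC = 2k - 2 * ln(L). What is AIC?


Compute:
2k = 2*3 = 6.
-2*loglik = -2*(-74) = 148.
AIC = 6 + 148 = 154.

154


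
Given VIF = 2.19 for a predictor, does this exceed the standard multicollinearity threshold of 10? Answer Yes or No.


Compare VIF = 2.19 to the threshold of 10.
2.19 < 10, so the answer is No.

No


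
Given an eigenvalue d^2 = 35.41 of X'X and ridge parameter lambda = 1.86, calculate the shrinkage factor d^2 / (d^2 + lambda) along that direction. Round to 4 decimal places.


d^2 + lambda = 35.41 + 1.86 = 37.2700.
Shrinkage factor = 35.41/37.2700 = 0.9501.

0.9501


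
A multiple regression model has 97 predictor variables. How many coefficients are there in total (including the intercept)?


Total coefficients = number of predictors + 1 (for the intercept).
= 97 + 1 = 98.

98


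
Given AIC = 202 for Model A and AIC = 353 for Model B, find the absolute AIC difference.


|AIC_A - AIC_B| = |202 - 353| = 151.
Model A is preferred (lower AIC).

151


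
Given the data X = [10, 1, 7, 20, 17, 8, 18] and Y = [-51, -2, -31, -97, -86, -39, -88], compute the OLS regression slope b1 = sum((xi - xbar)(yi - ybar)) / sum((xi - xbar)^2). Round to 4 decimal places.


Calculate xbar = 11.5714, ybar = -56.2857.
S_xx = 289.7143, S_xy = -1467.8571.
Using b1 = S_xy / S_xx = -1467.8571 / 289.7143, we get b1 = -5.0666.

-5.0666


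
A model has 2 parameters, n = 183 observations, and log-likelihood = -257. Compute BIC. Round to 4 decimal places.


ln(183) = 5.209486.
k * ln(n) = 2 * 5.209486 = 10.418972.
-2L = 514.
BIC = 10.418972 + 514 = 524.418972, which rounds to 524.4190.

524.4190


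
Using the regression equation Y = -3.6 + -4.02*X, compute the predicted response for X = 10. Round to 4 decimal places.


Plug X = 10 into Y = -3.6 + -4.02*X:
Y = -3.6 + -40.2000 = -43.8000.

-43.8000


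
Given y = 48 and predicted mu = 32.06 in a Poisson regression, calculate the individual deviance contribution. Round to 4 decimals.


First: ln(48/32.06) = 0.403592.
Then: 48 * 0.403592 = 19.372416.
y - mu = 48 - 32.06 = 15.94.
D = 2(19.372416 - 15.94) = 6.864832, which rounds to 6.8648.

6.8648


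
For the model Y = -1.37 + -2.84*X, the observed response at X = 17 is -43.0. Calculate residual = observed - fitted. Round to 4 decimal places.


Compute yhat = -1.37 + (-2.84)(17) = -49.6500.
Residual = actual - predicted = -43.0 - -49.6500 = 6.6500.

6.6500


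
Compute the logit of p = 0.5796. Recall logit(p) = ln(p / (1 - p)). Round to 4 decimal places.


The odds are p/(1-p) = 0.5796 / 0.4204 = 1.3787.
logit(p) = ln(1.3787) = 0.3211.

0.3211


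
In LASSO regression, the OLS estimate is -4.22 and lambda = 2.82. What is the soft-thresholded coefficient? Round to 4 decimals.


Absolute value: |-4.22| = 4.22.
Compare to lambda = 2.82.
Since |beta| > lambda, coefficient = sign(beta)*(|beta| - lambda) = -1.4000.

-1.4000


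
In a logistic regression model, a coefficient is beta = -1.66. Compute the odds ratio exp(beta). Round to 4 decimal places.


exp(-1.66) = 0.1901.
So the odds ratio is 0.1901.

0.1901


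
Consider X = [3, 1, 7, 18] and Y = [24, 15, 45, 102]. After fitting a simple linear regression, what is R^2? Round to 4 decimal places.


Fit the OLS line: b0 = 9.1693, b1 = 5.1491.
SSres = 0.9117.
SStot = 4581.0000.
R^2 = 1 - 0.9117/4581.0000 = 0.9998.

0.9998


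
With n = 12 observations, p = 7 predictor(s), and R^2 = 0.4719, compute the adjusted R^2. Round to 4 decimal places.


Using the formula:
(1 - 0.4719) = 0.5281.
Multiply by 11/4: 0.5281 * 11 = 5.8091, then 5.8091 / 4 = 1.4523.
Adj R^2 = 1 - 1.4523 = -0.4523.

-0.4523


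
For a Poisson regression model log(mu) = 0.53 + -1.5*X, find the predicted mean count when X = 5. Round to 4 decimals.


Linear predictor: eta = 0.53 + (-1.5)(5) = -6.9700.
Expected count: mu = exp(-6.9700) = 0.0009.

0.0009


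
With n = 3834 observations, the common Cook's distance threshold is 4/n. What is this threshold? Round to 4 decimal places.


Using the rule of thumb:
Threshold = 4 / 3834 = 0.0010.

0.0010


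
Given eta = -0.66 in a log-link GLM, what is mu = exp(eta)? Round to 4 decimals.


The inverse log link gives:
mu = exp(-0.66) = 0.5169.

0.5169


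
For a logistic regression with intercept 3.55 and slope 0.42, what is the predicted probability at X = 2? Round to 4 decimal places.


Linear predictor: z = 3.55 + 0.42 * 2 = 4.3900.
P = 1/(1 + exp(-4.3900)) = 1/(1 + 0.0124) = 0.9878.

0.9878


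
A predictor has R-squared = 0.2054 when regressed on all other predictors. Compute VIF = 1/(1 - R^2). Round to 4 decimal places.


Denominator: 1 - 0.2054 = 0.7946.
VIF = 1 / 0.7946 = 1.2585.

1.2585


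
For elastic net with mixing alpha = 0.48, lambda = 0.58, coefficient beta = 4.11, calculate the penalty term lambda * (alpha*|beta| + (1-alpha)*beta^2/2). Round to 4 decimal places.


Compute:
L1 = 0.48 * 4.11 = 1.9728.
L2 = 0.52 * 4.11^2 / 2 = 4.3919.
Penalty = 0.58 * (1.9728 + 4.3919) = 3.6916.

3.6916


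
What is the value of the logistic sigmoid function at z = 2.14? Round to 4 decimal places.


exp(-2.1400) = 0.1177.
1 + exp(-z) = 1.1177.
sigmoid = 1/1.1177 = 0.8947.

0.8947


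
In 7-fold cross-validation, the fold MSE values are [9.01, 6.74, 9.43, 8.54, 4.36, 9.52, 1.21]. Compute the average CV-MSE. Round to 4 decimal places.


Total MSE across folds = 48.8100.
CV-MSE = 48.8100/7 = 6.9729.

6.9729


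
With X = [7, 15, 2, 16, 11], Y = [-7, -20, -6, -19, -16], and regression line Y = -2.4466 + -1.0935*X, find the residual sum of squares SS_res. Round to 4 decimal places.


For each point, residual = actual - predicted.
Residuals: [3.1011, -1.1509, -1.3664, 0.9426, -1.5249].
Sum of squared residuals = 16.0223.

16.0223


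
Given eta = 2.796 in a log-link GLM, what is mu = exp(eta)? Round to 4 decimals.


Apply the inverse link:
mu = e^2.796 = 16.3790.

16.3790


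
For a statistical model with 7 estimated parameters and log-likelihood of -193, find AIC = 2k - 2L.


Compute:
2k = 2*7 = 14.
-2*loglik = -2*(-193) = 386.
AIC = 14 + 386 = 400.

400


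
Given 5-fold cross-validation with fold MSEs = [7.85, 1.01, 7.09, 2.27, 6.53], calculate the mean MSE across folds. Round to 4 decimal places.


Sum of fold MSEs = 24.7500.
Average = 24.7500 / 5 = 4.9500.

4.9500


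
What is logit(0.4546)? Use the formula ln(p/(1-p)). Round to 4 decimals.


1 - p = 0.5454.
p/(1-p) = 0.8335.
logit = ln(0.8335) = -0.1821.

-0.1821


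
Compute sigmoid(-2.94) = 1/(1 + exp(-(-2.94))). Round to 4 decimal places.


First, exp(2.9400) = 18.9158.
Then sigma(z) = 1/(1 + 18.9158) = 0.0502.

0.0502


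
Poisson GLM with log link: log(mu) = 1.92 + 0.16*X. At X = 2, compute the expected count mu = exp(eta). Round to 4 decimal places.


Compute eta = 1.92 + 0.16 * 2 = 2.2400.
Apply inverse link: mu = e^2.2400 = 9.3933.

9.3933


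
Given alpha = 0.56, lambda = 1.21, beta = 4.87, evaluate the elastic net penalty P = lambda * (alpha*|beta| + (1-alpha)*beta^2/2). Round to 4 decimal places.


alpha * |beta| = 0.56 * 4.87 = 2.7272.
(1-alpha) * beta^2/2 = 0.44 * 23.7169/2 = 5.2177.
Total = 1.21 * (2.7272 + 5.2177) = 9.6134.

9.6134


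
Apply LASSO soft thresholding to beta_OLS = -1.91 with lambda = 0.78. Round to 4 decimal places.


Check: |-1.91| = 1.91 vs lambda = 0.78.
Since |beta| > lambda, coefficient = sign(beta)*(|beta| - lambda) = -1.1300.
Soft-thresholded coefficient = -1.1300.

-1.1300


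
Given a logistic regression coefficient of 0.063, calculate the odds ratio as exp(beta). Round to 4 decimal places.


exp(0.063) = 1.0650.
So the odds ratio is 1.0650.

1.0650


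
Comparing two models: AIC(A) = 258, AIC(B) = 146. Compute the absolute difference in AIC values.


|AIC_A - AIC_B| = |258 - 146| = 112.
Model B is preferred (lower AIC).

112


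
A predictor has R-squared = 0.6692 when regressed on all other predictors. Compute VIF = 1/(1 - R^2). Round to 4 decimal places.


Using VIF = 1/(1 - R^2_j):
1 - 0.6692 = 0.3308.
VIF = 3.0230.

3.0230


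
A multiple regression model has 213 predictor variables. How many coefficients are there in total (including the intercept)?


Each predictor gets one coefficient, plus one intercept.
Total parameters = 213 + 1 = 214.

214


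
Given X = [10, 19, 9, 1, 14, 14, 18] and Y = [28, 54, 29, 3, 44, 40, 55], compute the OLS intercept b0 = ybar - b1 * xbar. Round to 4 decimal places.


Compute b1 = 2.9263 from the OLS formula.
With xbar = 12.1429 and ybar = 36.1429, the intercept is:
b0 = 36.1429 - 2.9263 * 12.1429 = 0.6089.

0.6089


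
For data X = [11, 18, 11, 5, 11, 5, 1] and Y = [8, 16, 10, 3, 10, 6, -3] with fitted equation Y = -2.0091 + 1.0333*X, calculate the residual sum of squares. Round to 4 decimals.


For each point, residual = actual - predicted.
Residuals: [-1.3572, -0.5903, 0.6428, -0.1574, 0.6428, 2.8426, -2.0242].
Sum of squared residuals = 15.2194.

15.2194


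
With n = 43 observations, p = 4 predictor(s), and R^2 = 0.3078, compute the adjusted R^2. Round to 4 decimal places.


Plug in: Adj R^2 = 1 - (1 - 0.3078) * 42/38.
= 1 - 0.6922 * 42/38
= 1 - 29.0724 / 38
= 1 - 0.7651 = 0.2349.

0.2349


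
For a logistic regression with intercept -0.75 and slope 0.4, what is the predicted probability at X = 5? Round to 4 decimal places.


z = -0.75 + 0.4 * 5 = 1.2500.
Sigmoid: P = 1 / (1 + exp(-1.2500)) = 0.7773.

0.7773


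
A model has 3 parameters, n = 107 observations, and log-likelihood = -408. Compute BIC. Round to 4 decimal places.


ln(107) = 4.672829.
k * ln(n) = 3 * 4.672829 = 14.018487.
-2L = 816.
BIC = 14.018487 + 816 = 830.018487, which rounds to 830.0185.

830.0185


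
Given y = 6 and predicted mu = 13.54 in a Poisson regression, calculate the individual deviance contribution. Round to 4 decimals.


First: ln(6/13.54) = -0.813889.
Then: 6 * -0.813889 = -4.883334.
y - mu = 6 - 13.54 = -7.54.
D = 2(-4.883334 - -7.54) = 5.313332, which rounds to 5.3133.

5.3133


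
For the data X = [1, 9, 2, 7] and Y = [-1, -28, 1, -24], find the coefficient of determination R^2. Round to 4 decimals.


After computing the OLS fit (b0=5.2570, b1=-3.8436):
SSres = 24.9050, SStot = 686.0000.
R^2 = 1 - 24.9050/686.0000 = 0.9637.

0.9637


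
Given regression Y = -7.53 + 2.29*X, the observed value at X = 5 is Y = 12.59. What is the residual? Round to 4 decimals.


Fitted value at X = 5 is yhat = -7.53 + 2.29*5 = 3.9200.
Residual = 12.59 - 3.9200 = 8.6700.

8.6700


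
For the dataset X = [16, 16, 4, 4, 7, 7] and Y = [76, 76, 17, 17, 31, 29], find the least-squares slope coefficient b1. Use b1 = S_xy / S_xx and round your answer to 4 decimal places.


First compute the means: xbar = 9.0000, ybar = 41.0000.
Then S_xx = sum((xi - xbar)^2) = 156.0000.
S_xy = sum((xi - xbar)(yi - ybar)) = 774.0000.
b1 = S_xy / S_xx = 774.0000 / 156.0000 = 4.9615.

4.9615


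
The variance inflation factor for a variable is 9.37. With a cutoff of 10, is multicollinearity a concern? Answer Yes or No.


The threshold is 10.
VIF = 9.37 is < 10.
Multicollinearity indication: No.

No


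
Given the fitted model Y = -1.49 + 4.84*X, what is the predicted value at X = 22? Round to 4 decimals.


Predicted value:
Y = -1.49 + (4.84)(22) = -1.49 + 106.4800 = 104.9900.

104.9900


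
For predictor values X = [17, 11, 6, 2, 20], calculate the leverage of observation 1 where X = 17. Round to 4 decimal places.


n = 5, xbar = 11.2000.
SXX = sum((xi - xbar)^2) = 222.8000.
h = 1/5 + (17 - 11.2000)^2 / 222.8000 = 0.3510.

0.3510


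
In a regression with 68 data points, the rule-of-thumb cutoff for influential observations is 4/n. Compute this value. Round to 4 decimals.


Cook's distance cutoff = 4/n = 4/68.
= 0.0588.

0.0588


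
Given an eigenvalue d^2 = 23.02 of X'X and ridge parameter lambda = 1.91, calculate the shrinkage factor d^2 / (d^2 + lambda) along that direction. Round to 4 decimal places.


Compute the denominator: 23.02 + 1.91 = 24.9300.
Shrinkage factor = 23.02 / 24.9300 = 0.9234.

0.9234


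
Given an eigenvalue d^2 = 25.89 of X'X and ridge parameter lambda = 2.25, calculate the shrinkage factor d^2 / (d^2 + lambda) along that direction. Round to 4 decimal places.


Denominator = d^2 + lambda = 25.89 + 2.25 = 28.1400.
Shrinkage = 25.89 / 28.1400 = 0.9200.

0.9200


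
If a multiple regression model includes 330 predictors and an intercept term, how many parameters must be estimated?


Including the intercept, the model has 330 predictor coefficients + 1 intercept.
Total = 331.

331


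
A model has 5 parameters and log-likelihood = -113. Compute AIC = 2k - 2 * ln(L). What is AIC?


AIC = 2k - 2*loglik = 2(5) - 2(-113).
= 10 + 226 = 236.

236


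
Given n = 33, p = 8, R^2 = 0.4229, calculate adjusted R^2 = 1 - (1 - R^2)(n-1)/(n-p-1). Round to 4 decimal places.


Adjusted R^2 = 1 - (1 - R^2) * (n-1)/(n-p-1).
(1 - R^2) = 0.5771.
(n-1)/(n-p-1) = 32/24.
(1 - R^2) * (n-1) = 0.5771 * 32 = 18.4672.
Divide by (n-p-1): 18.4672 / 24 = 0.7695.
Adj R^2 = 1 - 0.7695 = 0.2305.

0.2305


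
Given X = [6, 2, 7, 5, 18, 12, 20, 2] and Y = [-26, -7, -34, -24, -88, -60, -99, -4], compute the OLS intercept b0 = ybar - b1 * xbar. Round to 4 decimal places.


First find the slope: b1 = -5.1538.
Means: xbar = 9.0000, ybar = -42.7500.
b0 = ybar - b1 * xbar = -42.7500 - -5.1538 * 9.0000 = 3.6346.

3.6346


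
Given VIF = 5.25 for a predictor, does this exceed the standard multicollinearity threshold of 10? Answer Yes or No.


Compare VIF = 5.25 to the threshold of 10.
5.25 < 10, so the answer is No.

No


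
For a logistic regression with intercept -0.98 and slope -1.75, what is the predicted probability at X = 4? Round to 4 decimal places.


Linear predictor: z = -0.98 + -1.75 * 4 = -7.9800.
P = 1/(1 + exp(7.9800)) = 1/(1 + 2921.9311) = 0.0003.

0.0003


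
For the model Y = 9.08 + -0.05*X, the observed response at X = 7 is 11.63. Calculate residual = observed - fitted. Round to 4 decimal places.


Fitted value at X = 7 is yhat = 9.08 + -0.05*7 = 8.7300.
Residual = 11.63 - 8.7300 = 2.9000.

2.9000


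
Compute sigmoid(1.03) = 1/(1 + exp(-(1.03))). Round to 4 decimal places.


First, exp(-1.0300) = 0.3570.
Then sigma(z) = 1/(1 + 0.3570) = 0.7369.

0.7369


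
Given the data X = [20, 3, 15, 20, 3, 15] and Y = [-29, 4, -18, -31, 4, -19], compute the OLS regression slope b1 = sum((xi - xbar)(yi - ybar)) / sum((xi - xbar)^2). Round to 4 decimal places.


The sample means are xbar = 12.6667 and ybar = -14.8333.
Compute S_xx = 305.3333 and S_xy = -603.6667.
Slope b1 = S_xy / S_xx = -603.6667 / 305.3333 = -1.9771.

-1.9771


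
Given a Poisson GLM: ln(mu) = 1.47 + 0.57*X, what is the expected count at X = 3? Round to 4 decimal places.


Linear predictor: eta = 1.47 + (0.57)(3) = 3.1800.
Expected count: mu = exp(3.1800) = 24.0468.

24.0468


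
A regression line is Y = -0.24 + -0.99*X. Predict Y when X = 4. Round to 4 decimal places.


Plug X = 4 into Y = -0.24 + -0.99*X:
Y = -0.24 + -3.9600 = -4.2000.

-4.2000


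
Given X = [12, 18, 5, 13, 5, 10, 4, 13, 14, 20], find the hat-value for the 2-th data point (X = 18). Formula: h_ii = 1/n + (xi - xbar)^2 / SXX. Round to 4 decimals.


n = 10, xbar = 11.4000.
SXX = sum((xi - xbar)^2) = 268.4000.
h = 1/10 + (18 - 11.4000)^2 / 268.4000 = 0.2623.

0.2623


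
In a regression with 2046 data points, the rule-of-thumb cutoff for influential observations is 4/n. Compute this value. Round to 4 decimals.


The threshold is 4/n.
4/2046 = 0.0020.

0.0020


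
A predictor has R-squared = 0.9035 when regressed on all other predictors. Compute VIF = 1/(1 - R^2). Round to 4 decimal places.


Denominator: 1 - 0.9035 = 0.0965.
VIF = 1 / 0.0965 = 10.3627.

10.3627


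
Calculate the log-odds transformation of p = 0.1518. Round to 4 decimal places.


1 - p = 0.8482.
p/(1-p) = 0.1790.
logit = ln(0.1790) = -1.7206.

-1.7206


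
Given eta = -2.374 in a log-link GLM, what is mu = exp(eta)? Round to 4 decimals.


mu = exp(eta) = exp(-2.374).
= 0.0931.

0.0931


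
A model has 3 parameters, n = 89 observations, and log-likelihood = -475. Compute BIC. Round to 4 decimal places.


k * ln(n) = 3 * ln(89) = 3 * 4.488636 = 13.465908.
-2 * loglik = -2 * (-475) = 950.
BIC = 13.465908 + 950 = 963.465908, which rounds to 963.4659.

963.4659


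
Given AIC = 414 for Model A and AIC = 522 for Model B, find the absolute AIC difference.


|AIC_A - AIC_B| = |414 - 522| = 108.
Model A is preferred (lower AIC).

108


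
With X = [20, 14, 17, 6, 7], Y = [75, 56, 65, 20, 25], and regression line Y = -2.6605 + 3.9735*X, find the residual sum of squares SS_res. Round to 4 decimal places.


Compute predicted values, then residuals = yi - yhat_i.
Residuals: [-1.8095, 3.0315, 0.1110, -1.1805, -0.1540].
SSres = sum(residual^2) = 13.8939.

13.8939


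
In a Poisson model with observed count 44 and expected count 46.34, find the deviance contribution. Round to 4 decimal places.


y/mu = 44/46.34 = 0.949504 (approx.), and ln(44/46.34) = -0.051816.
y * ln(y/mu) = 44 * -0.051816 = -2.279904.
y - mu = -2.34.
D = 2 * (-2.279904 - -2.34) = 0.120192, which rounds to 0.1202.

0.1202


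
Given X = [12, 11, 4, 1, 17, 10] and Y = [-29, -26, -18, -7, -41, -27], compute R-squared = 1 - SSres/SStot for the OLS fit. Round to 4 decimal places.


The fitted line is Y = -6.9011 + -1.9381*X.
SSres = 22.6933, SStot = 649.3333.
R^2 = 1 - SSres/SStot = 0.9651.

0.9651


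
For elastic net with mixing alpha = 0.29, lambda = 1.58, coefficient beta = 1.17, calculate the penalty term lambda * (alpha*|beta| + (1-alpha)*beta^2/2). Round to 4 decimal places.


alpha * |beta| = 0.29 * 1.17 = 0.3393.
(1-alpha) * beta^2/2 = 0.71 * 1.3689/2 = 0.4860.
Total = 1.58 * (0.3393 + 0.4860) = 1.3039.

1.3039


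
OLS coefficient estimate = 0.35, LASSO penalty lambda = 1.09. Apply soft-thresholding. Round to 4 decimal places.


|beta_OLS| = 0.35.
lambda = 1.09.
Since |beta| <= lambda, the coefficient is set to 0.
Result = 0.0000.

0.0000


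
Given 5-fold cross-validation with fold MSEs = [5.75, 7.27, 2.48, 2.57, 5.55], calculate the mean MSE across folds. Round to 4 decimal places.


Sum of fold MSEs = 23.6200.
Average = 23.6200 / 5 = 4.7240.

4.7240


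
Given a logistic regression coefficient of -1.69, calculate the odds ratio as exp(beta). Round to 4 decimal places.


exp(-1.69) = 0.1845.
So the odds ratio is 0.1845.

0.1845


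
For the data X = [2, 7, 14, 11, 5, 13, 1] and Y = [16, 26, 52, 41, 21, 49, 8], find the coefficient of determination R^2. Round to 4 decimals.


The fitted line is Y = 5.9040 + 3.2391*X.
SSres = 24.0698, SStot = 1741.7143.
R^2 = 1 - SSres/SStot = 0.9862.

0.9862


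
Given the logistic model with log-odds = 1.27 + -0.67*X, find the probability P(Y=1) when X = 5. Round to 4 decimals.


Compute z = 1.27 + (-0.67)(5) = -2.0800.
exp(-z) = 8.0045.
P = 1/(1 + 8.0045) = 0.1111.

0.1111


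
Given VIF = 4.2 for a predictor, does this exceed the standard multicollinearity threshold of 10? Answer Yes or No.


The threshold is 10.
VIF = 4.2 is < 10.
Multicollinearity indication: No.

No


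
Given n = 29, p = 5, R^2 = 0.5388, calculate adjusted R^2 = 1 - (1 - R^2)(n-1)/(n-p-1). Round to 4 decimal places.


Plug in: Adj R^2 = 1 - (1 - 0.5388) * 28/23.
= 1 - 0.4612 * 28/23
= 1 - 12.9136 / 23
= 1 - 0.5615 = 0.4385.

0.4385


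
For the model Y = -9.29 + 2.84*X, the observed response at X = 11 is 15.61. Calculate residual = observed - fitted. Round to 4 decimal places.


Fitted value at X = 11 is yhat = -9.29 + 2.84*11 = 21.9500.
Residual = 15.61 - 21.9500 = -6.3400.

-6.3400


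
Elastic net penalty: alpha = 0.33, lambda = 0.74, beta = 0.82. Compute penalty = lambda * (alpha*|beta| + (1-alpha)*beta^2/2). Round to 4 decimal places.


Compute:
L1 = 0.33 * 0.82 = 0.2706.
L2 = 0.67 * 0.82^2 / 2 = 0.2253.
Penalty = 0.74 * (0.2706 + 0.2253) = 0.3669.

0.3669


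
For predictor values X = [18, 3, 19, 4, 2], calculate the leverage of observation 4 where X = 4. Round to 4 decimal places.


Mean of X: xbar = 9.2000.
SXX = 290.8000.
For X = 4: h = 1/5 + (4 - 9.2000)^2/290.8000 = 0.2930.

0.2930


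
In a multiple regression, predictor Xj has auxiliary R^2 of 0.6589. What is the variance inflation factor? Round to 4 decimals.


Using VIF = 1/(1 - R^2_j):
1 - 0.6589 = 0.3411.
VIF = 2.9317.

2.9317


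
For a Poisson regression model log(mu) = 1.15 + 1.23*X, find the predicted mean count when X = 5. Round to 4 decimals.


Compute eta = 1.15 + 1.23 * 5 = 7.3000.
Apply inverse link: mu = e^7.3000 = 1480.2999.

1480.2999


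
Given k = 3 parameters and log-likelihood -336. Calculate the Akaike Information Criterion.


AIC = 2*3 - 2*(-336).
= 6 + 672 = 678.

678


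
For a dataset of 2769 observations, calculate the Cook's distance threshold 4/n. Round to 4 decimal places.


Using the rule of thumb:
Threshold = 4 / 2769 = 0.0014.

0.0014


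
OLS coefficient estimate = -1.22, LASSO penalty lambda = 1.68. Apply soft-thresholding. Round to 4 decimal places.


|beta_OLS| = 1.22.
lambda = 1.68.
Since |beta| <= lambda, the coefficient is set to 0.
Result = 0.0000.

0.0000


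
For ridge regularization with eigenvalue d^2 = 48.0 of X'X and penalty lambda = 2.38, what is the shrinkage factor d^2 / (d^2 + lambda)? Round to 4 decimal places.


d^2 + lambda = 48.0 + 2.38 = 50.3800.
Shrinkage factor = 48.0/50.3800 = 0.9528.

0.9528


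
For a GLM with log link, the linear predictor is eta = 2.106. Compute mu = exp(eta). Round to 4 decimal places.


The inverse log link gives:
mu = exp(2.106) = 8.2153.

8.2153


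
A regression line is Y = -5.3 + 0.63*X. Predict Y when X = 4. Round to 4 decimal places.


Predicted value:
Y = -5.3 + (0.63)(4) = -5.3 + 2.5200 = -2.7800.

-2.7800


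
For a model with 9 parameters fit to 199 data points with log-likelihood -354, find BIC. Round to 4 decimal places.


Compute k*ln(n) = 9*ln(199) = 9*5.293305 = 47.639745.
Then -2*loglik = 708.
BIC = 47.639745 + 708 = 755.639745, which rounds to 755.6397.

755.6397


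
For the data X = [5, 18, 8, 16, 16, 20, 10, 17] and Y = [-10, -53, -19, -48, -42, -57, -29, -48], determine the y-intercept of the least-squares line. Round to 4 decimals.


First find the slope: b1 = -3.1489.
Means: xbar = 13.7500, ybar = -38.2500.
b0 = ybar - b1 * xbar = -38.2500 - -3.1489 * 13.7500 = 5.0471.

5.0471


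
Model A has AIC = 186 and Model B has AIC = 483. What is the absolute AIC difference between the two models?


Compute |186 - 483| = 297.
Model A has the smaller AIC.

297


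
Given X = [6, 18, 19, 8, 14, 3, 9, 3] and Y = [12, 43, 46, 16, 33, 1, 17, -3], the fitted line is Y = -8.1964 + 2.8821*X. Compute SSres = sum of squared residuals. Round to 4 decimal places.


Predicted values from Y = -8.1964 + 2.8821*X.
Residuals: [2.9038, -0.6814, -0.5635, 1.1396, 0.8470, 0.5501, -0.7425, -3.4499].
SSres = 23.9857.

23.9857


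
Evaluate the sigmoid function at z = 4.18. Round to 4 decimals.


exp(-4.1800) = 0.0153.
1 + exp(-z) = 1.0153.
sigmoid = 1/1.0153 = 0.9849.

0.9849


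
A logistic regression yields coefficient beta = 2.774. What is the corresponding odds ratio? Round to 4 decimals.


The odds ratio is computed as:
OR = e^(2.774) = 16.0226.

16.0226


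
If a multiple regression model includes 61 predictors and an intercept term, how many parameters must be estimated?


Each predictor gets one coefficient, plus one intercept.
Total parameters = 61 + 1 = 62.

62


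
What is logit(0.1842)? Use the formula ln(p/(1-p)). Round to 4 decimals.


1 - p = 0.8158.
p/(1-p) = 0.2258.
logit = ln(0.2258) = -1.4881.

-1.4881


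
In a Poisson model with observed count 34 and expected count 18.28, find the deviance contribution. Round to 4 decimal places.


First: ln(34/18.28) = 0.620553.
Then: 34 * 0.620553 = 21.098802.
y - mu = 34 - 18.28 = 15.72.
D = 2(21.098802 - 15.72) = 10.757604, which rounds to 10.7576.

10.7576


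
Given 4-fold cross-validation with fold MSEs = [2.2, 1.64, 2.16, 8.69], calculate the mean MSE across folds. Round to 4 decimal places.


Sum of fold MSEs = 14.6900.
Average = 14.6900 / 4 = 3.6725.

3.6725


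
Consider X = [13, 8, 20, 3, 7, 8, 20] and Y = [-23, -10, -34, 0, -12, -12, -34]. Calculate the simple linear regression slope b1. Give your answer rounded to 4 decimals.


Calculate xbar = 11.2857, ybar = -17.8571.
S_xx = 263.4286, S_xy = -508.2857.
Using b1 = S_xy / S_xx = -508.2857 / 263.4286, we get b1 = -1.9295.

-1.9295


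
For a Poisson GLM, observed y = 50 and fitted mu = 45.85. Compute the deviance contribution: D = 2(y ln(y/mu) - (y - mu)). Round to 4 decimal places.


First: ln(50/45.85) = 0.086648.
Then: 50 * 0.086648 = 4.332400.
y - mu = 50 - 45.85 = 4.15.
D = 2(4.332400 - 4.15) = 0.364800, which rounds to 0.3648.

0.3648


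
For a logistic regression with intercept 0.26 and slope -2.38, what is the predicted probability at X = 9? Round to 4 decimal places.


Linear predictor: z = 0.26 + -2.38 * 9 = -21.1600.
P = 1/(1 + exp(21.1600)) = 1/(1 + 1547644601.2511) = 0.0000.

0.0000


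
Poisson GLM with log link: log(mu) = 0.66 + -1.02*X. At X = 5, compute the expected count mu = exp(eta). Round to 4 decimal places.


Linear predictor: eta = 0.66 + (-1.02)(5) = -4.4400.
Expected count: mu = exp(-4.4400) = 0.0118.

0.0118


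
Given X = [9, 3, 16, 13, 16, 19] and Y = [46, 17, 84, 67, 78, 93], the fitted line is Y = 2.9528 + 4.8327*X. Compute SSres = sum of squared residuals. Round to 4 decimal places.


For each point, residual = actual - predicted.
Residuals: [-0.4471, -0.4509, 3.7240, 1.2221, -2.2760, -1.7741].
Sum of squared residuals = 24.0925.

24.0925


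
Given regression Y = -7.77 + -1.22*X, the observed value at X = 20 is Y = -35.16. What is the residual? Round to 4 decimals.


Fitted value at X = 20 is yhat = -7.77 + -1.22*20 = -32.1700.
Residual = -35.16 - -32.1700 = -2.9900.

-2.9900


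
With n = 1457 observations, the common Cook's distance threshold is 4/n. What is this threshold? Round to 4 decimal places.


The threshold is 4/n.
4/1457 = 0.0027.

0.0027


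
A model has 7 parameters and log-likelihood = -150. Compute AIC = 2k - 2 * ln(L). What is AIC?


AIC = 2*7 - 2*(-150).
= 14 + 300 = 314.

314


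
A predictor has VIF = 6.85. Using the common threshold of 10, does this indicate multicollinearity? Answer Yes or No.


Compare VIF = 6.85 to the threshold of 10.
6.85 < 10, so the answer is No.

No


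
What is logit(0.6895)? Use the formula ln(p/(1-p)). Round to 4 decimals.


Compute the odds: 0.6895/0.3105 = 2.2206.
Take the natural log: ln(2.2206) = 0.7978.

0.7978


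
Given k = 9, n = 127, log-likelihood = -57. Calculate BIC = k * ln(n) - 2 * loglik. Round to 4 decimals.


ln(127) = 4.844187.
k * ln(n) = 9 * 4.844187 = 43.597683.
-2L = 114.
BIC = 43.597683 + 114 = 157.597683, which rounds to 157.5977.

157.5977


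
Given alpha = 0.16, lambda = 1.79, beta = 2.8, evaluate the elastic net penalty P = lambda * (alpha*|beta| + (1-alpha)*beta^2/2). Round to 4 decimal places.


Compute:
L1 = 0.16 * 2.8 = 0.4480.
L2 = 0.84 * 2.8^2 / 2 = 3.2928.
Penalty = 1.79 * (0.4480 + 3.2928) = 6.6960.

6.6960


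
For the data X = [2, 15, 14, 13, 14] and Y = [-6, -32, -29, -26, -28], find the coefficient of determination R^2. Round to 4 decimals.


The fitted line is Y = -1.9898 + -1.9147*X.
SSres = 3.1468, SStot = 432.8000.
R^2 = 1 - SSres/SStot = 0.9927.

0.9927


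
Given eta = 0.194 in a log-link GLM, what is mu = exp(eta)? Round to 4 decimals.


The inverse log link gives:
mu = exp(0.194) = 1.2141.

1.2141


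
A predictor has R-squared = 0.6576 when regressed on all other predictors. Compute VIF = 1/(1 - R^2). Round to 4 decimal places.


Denominator: 1 - 0.6576 = 0.3424.
VIF = 1 / 0.3424 = 2.9206.

2.9206


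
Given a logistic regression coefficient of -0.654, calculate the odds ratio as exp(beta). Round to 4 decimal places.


The odds ratio is computed as:
OR = e^(-0.654) = 0.5200.

0.5200


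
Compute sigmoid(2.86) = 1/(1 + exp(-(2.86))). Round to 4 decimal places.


exp(-2.8600) = 0.0573.
1 + exp(-z) = 1.0573.
sigmoid = 1/1.0573 = 0.9458.

0.9458


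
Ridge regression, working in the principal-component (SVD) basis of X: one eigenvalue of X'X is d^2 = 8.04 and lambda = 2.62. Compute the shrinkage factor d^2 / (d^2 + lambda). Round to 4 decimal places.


Denominator = d^2 + lambda = 8.04 + 2.62 = 10.6600.
Shrinkage = 8.04 / 10.6600 = 0.7542.

0.7542


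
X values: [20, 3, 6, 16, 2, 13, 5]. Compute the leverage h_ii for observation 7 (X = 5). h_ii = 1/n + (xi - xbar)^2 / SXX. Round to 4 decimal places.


Mean of X: xbar = 9.2857.
SXX = 295.4286.
For X = 5: h = 1/7 + (5 - 9.2857)^2/295.4286 = 0.2050.

0.2050


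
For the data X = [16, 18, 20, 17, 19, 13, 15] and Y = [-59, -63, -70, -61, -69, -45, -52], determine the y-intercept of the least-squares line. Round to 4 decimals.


Compute b1 = -3.6680 from the OLS formula.
With xbar = 16.8571 and ybar = -59.8571, the intercept is:
b0 = -59.8571 - -3.6680 * 16.8571 = 1.9754.

1.9754


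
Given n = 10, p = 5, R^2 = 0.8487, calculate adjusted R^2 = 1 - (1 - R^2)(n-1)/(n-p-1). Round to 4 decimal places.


Adjusted R^2 = 1 - (1 - R^2) * (n-1)/(n-p-1).
(1 - R^2) = 0.1513.
(n-1)/(n-p-1) = 9/4.
(1 - R^2) * (n-1) = 0.1513 * 9 = 1.3617.
Divide by (n-p-1): 1.3617 / 4 = 0.3404.
Adj R^2 = 1 - 0.3404 = 0.6596.

0.6596


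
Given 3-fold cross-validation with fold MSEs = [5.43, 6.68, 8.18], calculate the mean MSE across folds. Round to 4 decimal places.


Add all fold MSEs: 20.2900.
Divide by k = 3: 20.2900/3 = 6.7633.

6.7633


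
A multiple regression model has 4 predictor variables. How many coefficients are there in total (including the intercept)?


Including the intercept, the model has 4 predictor coefficients + 1 intercept.
Total = 5.

5


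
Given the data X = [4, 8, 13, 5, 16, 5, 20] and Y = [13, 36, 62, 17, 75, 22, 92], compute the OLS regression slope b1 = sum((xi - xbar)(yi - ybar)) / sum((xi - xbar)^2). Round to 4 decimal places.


First compute the means: xbar = 10.1429, ybar = 45.2857.
Then S_xx = sum((xi - xbar)^2) = 234.8571.
S_xy = sum((xi - xbar)(yi - ybar)) = 1165.7143.
b1 = S_xy / S_xx = 1165.7143 / 234.8571 = 4.9635.

4.9635


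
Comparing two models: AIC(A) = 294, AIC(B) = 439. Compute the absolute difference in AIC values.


Compute |294 - 439| = 145.
Model A has the smaller AIC.

145


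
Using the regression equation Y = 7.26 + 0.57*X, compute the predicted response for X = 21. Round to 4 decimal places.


Predicted value:
Y = 7.26 + (0.57)(21) = 7.26 + 11.9700 = 19.2300.

19.2300


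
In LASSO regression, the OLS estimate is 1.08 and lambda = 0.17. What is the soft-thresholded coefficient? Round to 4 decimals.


Check: |1.08| = 1.08 vs lambda = 0.17.
Since |beta| > lambda, coefficient = sign(beta)*(|beta| - lambda) = 0.9100.
Soft-thresholded coefficient = 0.9100.

0.9100


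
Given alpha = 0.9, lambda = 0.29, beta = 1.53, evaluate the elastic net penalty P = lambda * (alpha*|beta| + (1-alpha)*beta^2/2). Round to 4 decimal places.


alpha * |beta| = 0.9 * 1.53 = 1.3770.
(1-alpha) * beta^2/2 = 0.1 * 2.3409/2 = 0.1170.
Total = 0.29 * (1.3770 + 0.1170) = 0.4333.

0.4333


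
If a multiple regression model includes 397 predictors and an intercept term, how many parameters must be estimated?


Total coefficients = number of predictors + 1 (for the intercept).
= 397 + 1 = 398.

398


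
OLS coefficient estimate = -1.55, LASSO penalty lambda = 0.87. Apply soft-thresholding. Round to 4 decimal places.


Check: |-1.55| = 1.55 vs lambda = 0.87.
Since |beta| > lambda, coefficient = sign(beta)*(|beta| - lambda) = -0.6800.
Soft-thresholded coefficient = -0.6800.

-0.6800


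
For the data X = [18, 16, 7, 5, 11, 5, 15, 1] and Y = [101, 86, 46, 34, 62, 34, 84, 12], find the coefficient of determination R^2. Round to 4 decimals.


The fitted line is Y = 8.3588 + 5.0273*X.
SSres = 23.6770, SStot = 6733.8750.
R^2 = 1 - SSres/SStot = 0.9965.

0.9965


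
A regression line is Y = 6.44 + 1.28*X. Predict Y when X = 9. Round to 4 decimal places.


Predicted value:
Y = 6.44 + (1.28)(9) = 6.44 + 11.5200 = 17.9600.

17.9600


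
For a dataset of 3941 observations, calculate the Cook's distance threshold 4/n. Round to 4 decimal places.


Cook's distance cutoff = 4/n = 4/3941.
= 0.0010.

0.0010


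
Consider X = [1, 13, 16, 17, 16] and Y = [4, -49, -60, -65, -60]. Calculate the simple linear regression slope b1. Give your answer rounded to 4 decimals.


Calculate xbar = 12.6000, ybar = -46.0000.
S_xx = 177.2000, S_xy = -760.0000.
Using b1 = S_xy / S_xx = -760.0000 / 177.2000, we get b1 = -4.2889.

-4.2889


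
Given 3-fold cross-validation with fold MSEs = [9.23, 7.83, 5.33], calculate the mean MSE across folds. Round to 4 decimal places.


Add all fold MSEs: 22.3900.
Divide by k = 3: 22.3900/3 = 7.4633.

7.4633


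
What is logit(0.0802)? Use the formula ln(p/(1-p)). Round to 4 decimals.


The odds are p/(1-p) = 0.0802 / 0.9198 = 0.0872.
logit(p) = ln(0.0872) = -2.4396.

-2.4396


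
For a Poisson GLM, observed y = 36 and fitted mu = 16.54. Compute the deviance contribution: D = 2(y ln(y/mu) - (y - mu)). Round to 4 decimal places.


Compute y*ln(y/mu) = 36*ln(36/16.54) = 36*0.777737 = 27.998532.
y - mu = 19.46.
D = 2*(27.998532 - (19.46)) = 17.077064, which rounds to 17.0771.

17.0771


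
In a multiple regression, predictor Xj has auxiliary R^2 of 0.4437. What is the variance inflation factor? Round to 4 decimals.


VIF = 1 / (1 - 0.4437).
= 1 / 0.5563 = 1.7976.

1.7976


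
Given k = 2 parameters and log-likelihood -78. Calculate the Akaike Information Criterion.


AIC = 2*2 - 2*(-78).
= 4 + 156 = 160.

160


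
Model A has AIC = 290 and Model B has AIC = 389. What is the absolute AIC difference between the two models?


Compute |290 - 389| = 99.
Model A has the smaller AIC.

99


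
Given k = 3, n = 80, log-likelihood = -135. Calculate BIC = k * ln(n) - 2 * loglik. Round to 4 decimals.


ln(80) = 4.382027.
k * ln(n) = 3 * 4.382027 = 13.146081.
-2L = 270.
BIC = 13.146081 + 270 = 283.146081, which rounds to 283.1461.

283.1461


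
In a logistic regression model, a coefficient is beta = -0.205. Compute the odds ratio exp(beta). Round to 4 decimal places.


The odds ratio is computed as:
OR = e^(-0.205) = 0.8146.

0.8146


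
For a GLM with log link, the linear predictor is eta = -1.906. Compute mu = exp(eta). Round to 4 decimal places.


The inverse log link gives:
mu = exp(-1.906) = 0.1487.

0.1487


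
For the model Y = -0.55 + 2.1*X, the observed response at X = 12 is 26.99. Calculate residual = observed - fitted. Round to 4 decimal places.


Predicted = -0.55 + 2.1 * 12 = 24.6500.
Residual = 26.99 - 24.6500 = 2.3400.

2.3400


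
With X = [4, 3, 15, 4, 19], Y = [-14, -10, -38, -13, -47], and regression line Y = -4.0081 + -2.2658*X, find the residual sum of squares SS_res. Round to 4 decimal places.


For each point, residual = actual - predicted.
Residuals: [-0.9287, 0.8055, -0.0049, 0.0713, 0.0583].
Sum of squared residuals = 1.5198.

1.5198


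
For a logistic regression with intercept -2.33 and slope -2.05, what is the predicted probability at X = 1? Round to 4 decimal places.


z = -2.33 + -2.05 * 1 = -4.3800.
Sigmoid: P = 1 / (1 + exp(4.3800)) = 0.0124.

0.0124


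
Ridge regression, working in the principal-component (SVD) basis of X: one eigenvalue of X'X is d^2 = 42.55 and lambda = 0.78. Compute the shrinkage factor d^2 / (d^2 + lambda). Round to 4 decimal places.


d^2 + lambda = 42.55 + 0.78 = 43.3300.
Shrinkage factor = 42.55/43.3300 = 0.9820.

0.9820


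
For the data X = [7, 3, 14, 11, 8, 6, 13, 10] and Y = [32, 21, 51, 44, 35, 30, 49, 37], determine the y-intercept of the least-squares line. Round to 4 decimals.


Compute b1 = 2.7188 from the OLS formula.
With xbar = 9.0000 and ybar = 37.3750, the intercept is:
b0 = 37.3750 - 2.7188 * 9.0000 = 12.9063.

12.9063


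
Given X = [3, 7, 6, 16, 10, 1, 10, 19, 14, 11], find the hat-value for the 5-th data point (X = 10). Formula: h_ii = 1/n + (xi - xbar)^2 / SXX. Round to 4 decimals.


n = 10, xbar = 9.7000.
SXX = sum((xi - xbar)^2) = 288.1000.
h = 1/10 + (10 - 9.7000)^2 / 288.1000 = 0.1003.

0.1003


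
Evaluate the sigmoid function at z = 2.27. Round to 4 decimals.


exp(-2.2700) = 0.1033.
1 + exp(-z) = 1.1033.
sigmoid = 1/1.1033 = 0.9064.

0.9064


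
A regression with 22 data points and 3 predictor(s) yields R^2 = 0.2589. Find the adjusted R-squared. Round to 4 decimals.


Using the formula:
(1 - 0.2589) = 0.7411.
Multiply by 21/18: 0.7411 * 21 = 15.5631, then 15.5631 / 18 = 0.8646.
Adj R^2 = 1 - 0.8646 = 0.1354.

0.1354


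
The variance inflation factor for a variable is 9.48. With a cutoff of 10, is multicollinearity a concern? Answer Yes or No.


Compare VIF = 9.48 to the threshold of 10.
9.48 < 10, so the answer is No.

No
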